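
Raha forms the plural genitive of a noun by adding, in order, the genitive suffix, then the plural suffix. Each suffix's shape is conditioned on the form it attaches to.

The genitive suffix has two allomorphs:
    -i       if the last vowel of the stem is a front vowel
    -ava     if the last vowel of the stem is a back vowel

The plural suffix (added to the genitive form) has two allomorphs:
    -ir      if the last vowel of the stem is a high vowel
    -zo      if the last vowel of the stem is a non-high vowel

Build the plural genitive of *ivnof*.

The last vowel of *ivnof* is /o/, which is a back vowel, so the genitive suffix is -ava, giving *ivnofava*.
The last vowel of the genitive form *ivnofava* is /a/, which is a non-high vowel, so the plural suffix is -zo, giving *ivnofavazo*.

ivnofavazo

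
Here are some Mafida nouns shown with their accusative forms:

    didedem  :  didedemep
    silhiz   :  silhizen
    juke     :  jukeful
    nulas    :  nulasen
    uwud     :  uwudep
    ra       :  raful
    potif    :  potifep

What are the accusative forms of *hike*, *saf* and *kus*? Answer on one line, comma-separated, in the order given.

The pattern is sibilance of the final sound: -en when the stem ends in a sibilant (*silhiz*, *nulas*); -ep when the stem ends in a non-sibilant consonant (*didedem*, *uwud*, *potif*); -ful when the stem ends in a vowel (*juke*, *ra*).
*hike*: final sound = /e/, a vowel → -ful → *hikeful*.
*saf*: final sound = /f/, a non-sibilant consonant → -ep → *safep*.
*kus* — final sound /s/ (a sibilant) → -en → *kusen*.

hikeful, safep, kusen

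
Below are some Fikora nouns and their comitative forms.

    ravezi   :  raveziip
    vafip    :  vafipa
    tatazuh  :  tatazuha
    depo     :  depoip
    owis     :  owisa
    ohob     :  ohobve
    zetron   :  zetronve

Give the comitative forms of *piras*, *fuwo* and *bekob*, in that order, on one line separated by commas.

pirasa, fuwoip, bekobve

Looking at the final sound of each stem: -a when the stem ends in a voiceless consonant (*vafip*, *tatazuh*, *owis*); -ve when the stem ends in a voiced consonant (*ohob*, *zetron*); -ip when the stem ends in a vowel (*ravezi*, *depo*).
Since the final sound of *piras* is /s/ (a voiceless consonant), it takes -a, giving *pirasa*.
*fuwo* — final sound /o/ (a vowel) → -ip → *fuwoip*.
*bekob* — final sound /b/ (a voiced consonant) → -ve → *bekobve*.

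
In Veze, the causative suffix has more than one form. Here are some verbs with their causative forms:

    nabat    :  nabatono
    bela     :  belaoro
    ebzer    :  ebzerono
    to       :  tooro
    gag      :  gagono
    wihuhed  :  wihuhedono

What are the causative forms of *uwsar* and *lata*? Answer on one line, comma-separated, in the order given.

uwsarono, lataoro

The suffix is conditioned by the final sound: -ono when the stem ends in a consonant (*nabat*, *ebzer*, *gag*, *wihuhed*); -oro when the stem ends in a vowel (*bela*, *to*).
The final sound of *uwsar* is /r/, which is a consonant, so the suffix is -ono, giving *uwsarono*.
The final sound of *lata* is /a/, which is a vowel, so the suffix is -oro, giving *lataoro*.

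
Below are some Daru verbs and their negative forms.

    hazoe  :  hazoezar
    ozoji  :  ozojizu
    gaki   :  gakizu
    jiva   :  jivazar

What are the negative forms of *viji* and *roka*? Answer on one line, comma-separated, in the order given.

The suffix is conditioned by the last vowel: -zu when the last vowel of the stem is a high vowel (*ozoji*, *gaki*); -zar when the last vowel of the stem is a non-high vowel (*hazoe*, *jiva*).
The last vowel of *viji* is /i/, which is a high vowel, so the suffix is -zu, giving *vijizu*.
Since the last vowel of *roka* is /a/ (a non-high vowel), it takes -zar, giving *rokazar*.

vijizu, rokazar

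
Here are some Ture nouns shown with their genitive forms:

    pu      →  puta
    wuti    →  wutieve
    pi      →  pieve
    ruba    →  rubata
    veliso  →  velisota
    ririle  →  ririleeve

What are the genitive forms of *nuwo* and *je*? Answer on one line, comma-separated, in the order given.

The suffix is conditioned by the last vowel: -eve when the last vowel of the stem is a front vowel (*wuti*, *pi*, *ririle*); -ta when the last vowel of the stem is a back vowel (*pu*, *ruba*, *veliso*).
*nuwo* — last vowel /o/ (a back vowel) → -ta → *nuwota*.
The last vowel of *je* is /e/, which is a front vowel, so the suffix is -eve, giving *jeeve*.

nuwota, jeeve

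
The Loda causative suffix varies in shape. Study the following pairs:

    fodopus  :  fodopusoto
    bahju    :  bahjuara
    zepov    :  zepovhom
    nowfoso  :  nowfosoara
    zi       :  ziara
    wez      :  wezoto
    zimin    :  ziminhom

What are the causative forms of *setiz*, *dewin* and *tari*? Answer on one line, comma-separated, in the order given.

The suffix is conditioned by the final sound: -oto when the stem ends in a sibilant (*fodopus*, *wez*); -hom when the stem ends in a non-sibilant consonant (*zepov*, *zimin*); -ara when the stem ends in a vowel (*bahju*, *nowfoso*, *zi*).
*setiz* — final sound /z/ (a sibilant) → -oto → *setizoto*.
The final sound of *dewin* is /n/, which is a non-sibilant consonant, so the suffix is -hom, giving *dewinhom*.
*tari*: final sound = /i/, a vowel → -ara → *tariara*.

setizoto, dewinhom, tariara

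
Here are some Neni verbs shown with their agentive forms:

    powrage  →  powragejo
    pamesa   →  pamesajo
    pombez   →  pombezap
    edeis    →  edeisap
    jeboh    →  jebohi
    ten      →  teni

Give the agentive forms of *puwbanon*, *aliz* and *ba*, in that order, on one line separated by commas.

puwbanoni, alizap, bajo

The alternation tracks the final sound of the stem — -ap when the stem ends in a sibilant (*pombez*, *edeis*); -i when the stem ends in a non-sibilant consonant (*jeboh*, *ten*); -jo when the stem ends in a vowel (*powrage*, *pamesa*).
*puwbanon*: final sound = /n/, a non-sibilant consonant → -i → *puwbanoni*.
*aliz*: final sound = /z/, a sibilant → -ap → *alizap*.
Since the final sound of *ba* is /a/ (a vowel), it takes -jo, giving *bajo*.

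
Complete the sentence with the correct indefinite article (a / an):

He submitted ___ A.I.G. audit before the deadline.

an

The indefinite article is chosen by the initial *sound* of the following word, not its spelling.
The initialism *A.I.G.* is read letter by letter; the first letter, A, is pronounced /eɪ/, which begins with a vowel sound.
So the article is *an*: He submitted an A.I.G. audit before the deadline.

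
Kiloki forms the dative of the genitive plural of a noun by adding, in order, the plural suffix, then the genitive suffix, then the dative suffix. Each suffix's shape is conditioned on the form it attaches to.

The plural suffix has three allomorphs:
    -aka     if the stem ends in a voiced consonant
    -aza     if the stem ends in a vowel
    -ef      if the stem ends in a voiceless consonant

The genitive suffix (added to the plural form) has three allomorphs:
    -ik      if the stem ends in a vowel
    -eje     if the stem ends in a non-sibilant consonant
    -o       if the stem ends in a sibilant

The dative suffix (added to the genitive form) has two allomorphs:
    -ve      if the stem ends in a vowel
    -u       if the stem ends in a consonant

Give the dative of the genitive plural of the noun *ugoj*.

*ugoj*: final sound = /j/, a voiced consonant → -aka → *ugojaka*.
The plural form *ugojaka* — final sound /a/ (a vowel) → -ik → *ugojakaik*.
The final sound of the genitive form *ugojakaik* is /k/, which is a consonant, so the dative suffix is -u, giving *ugojakaiku*.

ugojakaiku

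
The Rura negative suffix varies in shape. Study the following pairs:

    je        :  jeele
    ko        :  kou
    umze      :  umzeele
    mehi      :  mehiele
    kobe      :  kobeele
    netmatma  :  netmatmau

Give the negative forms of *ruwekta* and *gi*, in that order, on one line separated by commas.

ruwektau, giele

The pattern is front/back vowel harmony: -ele when the last vowel of the stem is a front vowel (*je*, *umze*, *mehi*, *kobe*); -u when the last vowel of the stem is a back vowel (*ko*, *netmatma*).
The last vowel of *ruwekta* is /a/, which is a back vowel, so the suffix is -u, giving *ruwektau*.
Since the last vowel of *gi* is /i/ (a front vowel), it takes -ele, giving *giele*.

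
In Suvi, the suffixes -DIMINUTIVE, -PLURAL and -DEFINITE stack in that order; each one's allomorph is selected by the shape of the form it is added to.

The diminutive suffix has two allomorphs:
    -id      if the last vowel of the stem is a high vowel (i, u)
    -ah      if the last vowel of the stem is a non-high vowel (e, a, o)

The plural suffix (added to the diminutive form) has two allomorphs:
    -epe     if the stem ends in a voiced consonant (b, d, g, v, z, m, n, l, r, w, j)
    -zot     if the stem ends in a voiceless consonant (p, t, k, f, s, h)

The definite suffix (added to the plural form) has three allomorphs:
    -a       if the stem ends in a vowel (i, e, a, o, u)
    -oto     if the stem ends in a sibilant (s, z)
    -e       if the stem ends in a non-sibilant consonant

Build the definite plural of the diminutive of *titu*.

tituidepea

*titu*: last vowel = /u/, a high vowel → -id → *tituid*.
The final consonant of the diminutive form *tituid* is /d/, which is voiced, so the plural suffix is -epe, giving *tituidepe*.
The final sound of the plural form *tituidepe* is /e/, which is a vowel, so the definite suffix is -a, giving *tituidepea*.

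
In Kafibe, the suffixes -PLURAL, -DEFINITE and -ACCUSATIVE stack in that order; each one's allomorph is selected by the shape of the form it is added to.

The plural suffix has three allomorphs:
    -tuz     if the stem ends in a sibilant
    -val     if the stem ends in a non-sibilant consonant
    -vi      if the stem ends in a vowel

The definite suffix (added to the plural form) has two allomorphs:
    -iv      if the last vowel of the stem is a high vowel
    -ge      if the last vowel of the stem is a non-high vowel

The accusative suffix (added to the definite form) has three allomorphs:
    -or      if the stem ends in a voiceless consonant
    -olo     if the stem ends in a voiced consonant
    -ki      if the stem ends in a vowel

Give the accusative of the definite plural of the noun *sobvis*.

The final sound of *sobvis* is /s/, which is a sibilant, so the plural suffix is -tuz, giving *sobvistuz*.
The plural form *sobvistuz*: last vowel = /u/, a high vowel → -iv → *sobvistuziv*.
The definite form *sobvistuziv* — final sound /v/ (a voiced consonant) → -olo → *sobvistuzivolo*.

sobvistuzivolo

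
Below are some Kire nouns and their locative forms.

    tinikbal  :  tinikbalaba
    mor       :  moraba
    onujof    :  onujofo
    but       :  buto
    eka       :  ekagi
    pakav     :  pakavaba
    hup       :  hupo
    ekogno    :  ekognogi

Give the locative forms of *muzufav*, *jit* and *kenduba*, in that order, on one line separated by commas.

muzufavaba, jito, kendubagi

The pattern is voicing of the final sound: -o when the stem ends in a voiceless consonant (*onujof*, *but*, *hup*); -aba when the stem ends in a voiced consonant (*tinikbal*, *mor*, *pakav*); -gi when the stem ends in a vowel (*eka*, *ekogno*).
Since the final sound of *muzufav* is /v/ (a voiced consonant), it takes -aba, giving *muzufavaba*.
*jit* — final sound /t/ (a voiceless consonant) → -o → *jito*.
Since the final sound of *kenduba* is /a/ (a vowel), it takes -gi, giving *kendubagi*.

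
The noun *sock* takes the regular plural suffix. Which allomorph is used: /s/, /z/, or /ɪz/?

/s/

The stem *sock* ends in a voiceless non-sibilant consonant.
The plural suffix surfaces as /ɪz/ after sibilants, /s/ after other voiceless consonants, and /z/ after other voiced sounds.
So the plural -s on *sock* is pronounced /s/.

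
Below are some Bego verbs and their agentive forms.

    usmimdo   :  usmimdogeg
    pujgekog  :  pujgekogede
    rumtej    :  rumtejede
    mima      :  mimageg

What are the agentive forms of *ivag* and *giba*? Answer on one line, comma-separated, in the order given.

The suffix is conditioned by the final sound: -ede when the stem ends in a consonant (*pujgekog*, *rumtej*); -geg when the stem ends in a vowel (*usmimdo*, *mima*).
The final sound of *ivag* is /g/, which is a consonant, so the suffix is -ede, giving *ivagede*.
*giba*: final sound = /a/, a vowel → -geg → *gibageg*.

ivagede, gibageg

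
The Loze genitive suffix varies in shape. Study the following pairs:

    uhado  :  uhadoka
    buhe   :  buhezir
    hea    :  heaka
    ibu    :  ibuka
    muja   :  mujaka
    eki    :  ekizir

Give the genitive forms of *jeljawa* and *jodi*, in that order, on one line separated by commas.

The pattern is front/back vowel harmony: -zir when the last vowel of the stem is a front vowel (*buhe*, *eki*); -ka when the last vowel of the stem is a back vowel (*uhado*, *hea*, *ibu*, *muja*).
*jeljawa*: last vowel = /a/, a back vowel → -ka → *jeljawaka*.
Since the last vowel of *jodi* is /i/ (a front vowel), it takes -zir, giving *jodizir*.

jeljawaka, jodizir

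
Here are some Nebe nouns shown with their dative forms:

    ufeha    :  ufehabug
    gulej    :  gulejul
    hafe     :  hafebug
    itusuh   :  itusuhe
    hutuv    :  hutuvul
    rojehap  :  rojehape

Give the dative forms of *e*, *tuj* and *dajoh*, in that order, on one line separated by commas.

ebug, tujul, dajohe

The alternation tracks the final sound of the stem — -e when the stem ends in a voiceless consonant (*itusuh*, *rojehap*); -ul when the stem ends in a voiced consonant (*gulej*, *hutuv*); -bug when the stem ends in a vowel (*ufeha*, *hafe*).
*e* — final sound /e/ (a vowel) → -bug → *ebug*.
*tuj* — final sound /j/ (a voiced consonant) → -ul → *tujul*.
*dajoh*: final sound = /h/, a voiceless consonant → -e → *dajohe*.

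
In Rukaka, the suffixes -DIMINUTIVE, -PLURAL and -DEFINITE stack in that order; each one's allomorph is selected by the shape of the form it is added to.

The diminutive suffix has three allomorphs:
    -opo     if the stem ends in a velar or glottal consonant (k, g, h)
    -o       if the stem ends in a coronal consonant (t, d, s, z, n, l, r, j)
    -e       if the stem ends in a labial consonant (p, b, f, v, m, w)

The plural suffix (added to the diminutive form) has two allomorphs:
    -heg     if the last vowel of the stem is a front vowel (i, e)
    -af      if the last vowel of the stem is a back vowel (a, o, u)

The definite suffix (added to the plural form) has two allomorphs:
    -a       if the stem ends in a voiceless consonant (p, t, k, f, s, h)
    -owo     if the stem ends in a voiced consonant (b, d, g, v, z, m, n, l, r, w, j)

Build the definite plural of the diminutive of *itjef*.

*itjef*: final consonant = /f/, labial → -e → *itjefe*.
Since the last vowel of the diminutive form *itjefe* is /e/ (a front vowel), it takes -heg, giving *itjefeheg*.
The final consonant of the plural form *itjefeheg* is /g/, which is voiced, so the definite suffix is -owo, giving *itjefehegowo*.

itjefehegowo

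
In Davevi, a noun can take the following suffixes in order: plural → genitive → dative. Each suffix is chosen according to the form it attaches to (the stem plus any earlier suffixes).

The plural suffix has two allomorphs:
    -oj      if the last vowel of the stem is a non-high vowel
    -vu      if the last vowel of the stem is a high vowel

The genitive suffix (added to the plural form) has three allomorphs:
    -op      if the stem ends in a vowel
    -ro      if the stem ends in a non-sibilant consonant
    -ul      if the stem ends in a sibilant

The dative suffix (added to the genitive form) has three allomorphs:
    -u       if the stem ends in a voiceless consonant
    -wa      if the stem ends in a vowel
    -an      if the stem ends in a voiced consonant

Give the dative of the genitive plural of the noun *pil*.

pilvuopu

*pil* — last vowel /i/ (a high vowel) → -vu → *pilvu*.
Since the final sound of the plural form *pilvu* is /u/ (a vowel), it takes -op, giving *pilvuop*.
Since the final sound of the genitive form *pilvuop* is /p/ (a voiceless consonant), it takes -u, giving *pilvuopu*.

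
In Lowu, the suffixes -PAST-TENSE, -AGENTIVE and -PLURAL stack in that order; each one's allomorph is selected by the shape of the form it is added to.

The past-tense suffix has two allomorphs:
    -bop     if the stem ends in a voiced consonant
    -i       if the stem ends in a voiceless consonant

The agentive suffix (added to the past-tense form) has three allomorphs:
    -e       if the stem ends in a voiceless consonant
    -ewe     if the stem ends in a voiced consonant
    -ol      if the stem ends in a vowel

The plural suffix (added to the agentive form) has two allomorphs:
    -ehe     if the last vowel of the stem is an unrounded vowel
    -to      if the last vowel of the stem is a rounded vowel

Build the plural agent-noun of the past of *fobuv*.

Since the final consonant of *fobuv* is /v/ (voiced), it takes -bop, giving *fobuvbop*.
The final sound of the past-tense form *fobuvbop* is /p/, which is a voiceless consonant, so the agentive suffix is -e, giving *fobuvbope*.
The agentive form *fobuvbope* — last vowel /e/ (an unrounded vowel) → -ehe → *fobuvbopeehe*.

fobuvbopeehe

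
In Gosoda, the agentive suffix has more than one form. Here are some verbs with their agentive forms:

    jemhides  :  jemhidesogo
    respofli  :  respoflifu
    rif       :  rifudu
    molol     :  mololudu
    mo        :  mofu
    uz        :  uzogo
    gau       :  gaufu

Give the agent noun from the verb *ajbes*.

The alternation tracks the final sound of the stem — -ogo when the stem ends in a sibilant (*jemhides*, *uz*); -udu when the stem ends in a non-sibilant consonant (*rif*, *molol*); -fu when the stem ends in a vowel (*respofli*, *mo*, *gau*).
*ajbes* — final sound /s/ (a sibilant) → -ogo → *ajbesogo*.

ajbesogo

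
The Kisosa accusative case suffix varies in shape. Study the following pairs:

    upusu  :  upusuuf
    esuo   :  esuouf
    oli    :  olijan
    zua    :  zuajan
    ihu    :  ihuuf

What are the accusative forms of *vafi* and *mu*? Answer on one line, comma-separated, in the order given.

The suffix is conditioned by the last vowel: -uf when the last vowel of the stem is a rounded vowel (*upusu*, *esuo*, *ihu*); -jan when the last vowel of the stem is an unrounded vowel (*oli*, *zua*).
Since the last vowel of *vafi* is /i/ (an unrounded vowel), it takes -jan, giving *vafijan*.
*mu* — last vowel /u/ (a rounded vowel) → -uf → *muuf*.

vafijan, muuf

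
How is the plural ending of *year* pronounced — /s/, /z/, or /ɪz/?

/z/

The stem *year* ends in a voiced non-sibilant sound.
The plural suffix surfaces as /ɪz/ after sibilants, /s/ after other voiceless consonants, and /z/ after other voiced sounds.
So the plural -s on *year* is pronounced /z/.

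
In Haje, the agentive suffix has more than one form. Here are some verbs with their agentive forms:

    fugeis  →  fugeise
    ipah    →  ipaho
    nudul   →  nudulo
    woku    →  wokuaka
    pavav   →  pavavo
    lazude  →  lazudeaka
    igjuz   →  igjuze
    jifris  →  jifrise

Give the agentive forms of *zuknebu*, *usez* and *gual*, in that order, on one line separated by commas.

zuknebuaka, useze, gualo

The alternation tracks the final sound of the stem — -e when the stem ends in a sibilant (*fugeis*, *igjuz*, *jifris*); -o when the stem ends in a non-sibilant consonant (*ipah*, *nudul*, *pavav*); -aka when the stem ends in a vowel (*woku*, *lazude*).
The final sound of *zuknebu* is /u/, which is a vowel, so the suffix is -aka, giving *zuknebuaka*.
*usez*: final sound = /z/, a sibilant → -e → *useze*.
*gual* — final sound /l/ (a non-sibilant consonant) → -o → *gualo*.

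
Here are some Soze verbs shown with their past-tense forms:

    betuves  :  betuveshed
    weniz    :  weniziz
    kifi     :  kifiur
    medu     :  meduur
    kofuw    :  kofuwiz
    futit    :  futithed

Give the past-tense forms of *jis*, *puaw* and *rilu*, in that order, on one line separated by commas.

jished, puawiz, riluur

The suffix is conditioned by the final sound: -hed when the stem ends in a voiceless consonant (*betuves*, *futit*); -iz when the stem ends in a voiced consonant (*weniz*, *kofuw*); -ur when the stem ends in a vowel (*kifi*, *medu*).
*jis* — final sound /s/ (a voiceless consonant) → -hed → *jished*.
Since the final sound of *puaw* is /w/ (a voiced consonant), it takes -iz, giving *puawiz*.
*rilu*: final sound = /u/, a vowel → -ur → *riluur*.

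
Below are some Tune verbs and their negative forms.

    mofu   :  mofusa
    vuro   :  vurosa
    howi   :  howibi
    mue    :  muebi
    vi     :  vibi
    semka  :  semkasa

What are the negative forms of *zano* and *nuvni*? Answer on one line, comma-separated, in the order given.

The alternation tracks the last vowel of the stem — -bi when the last vowel of the stem is a front vowel (*howi*, *mue*, *vi*); -sa when the last vowel of the stem is a back vowel (*mofu*, *vuro*, *semka*).
Since the last vowel of *zano* is /o/ (a back vowel), it takes -sa, giving *zanosa*.
Since the last vowel of *nuvni* is /i/ (a front vowel), it takes -bi, giving *nuvnibi*.

zanosa, nuvnibi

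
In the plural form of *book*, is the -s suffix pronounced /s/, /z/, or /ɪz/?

/s/

The stem *book* ends in a voiceless non-sibilant consonant.
The plural suffix surfaces as /ɪz/ after sibilants, /s/ after other voiceless consonants, and /z/ after other voiced sounds.
So the plural -s on *book* is pronounced /s/.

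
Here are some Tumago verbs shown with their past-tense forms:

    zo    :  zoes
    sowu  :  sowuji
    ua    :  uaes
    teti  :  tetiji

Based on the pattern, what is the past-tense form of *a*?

The suffix is conditioned by the last vowel: -ji when the last vowel of the stem is a high vowel (*sowu*, *teti*); -es when the last vowel of the stem is a non-high vowel (*zo*, *ua*).
The last vowel of *a* is /a/, which is a non-high vowel, so the suffix is -es, giving *aes*.

aes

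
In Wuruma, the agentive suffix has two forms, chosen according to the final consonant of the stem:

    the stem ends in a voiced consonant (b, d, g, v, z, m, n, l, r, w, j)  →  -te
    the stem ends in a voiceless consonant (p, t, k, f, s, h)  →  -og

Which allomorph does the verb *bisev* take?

Since the final consonant of *bisev* is /v/ (voiced), it takes -te.

-te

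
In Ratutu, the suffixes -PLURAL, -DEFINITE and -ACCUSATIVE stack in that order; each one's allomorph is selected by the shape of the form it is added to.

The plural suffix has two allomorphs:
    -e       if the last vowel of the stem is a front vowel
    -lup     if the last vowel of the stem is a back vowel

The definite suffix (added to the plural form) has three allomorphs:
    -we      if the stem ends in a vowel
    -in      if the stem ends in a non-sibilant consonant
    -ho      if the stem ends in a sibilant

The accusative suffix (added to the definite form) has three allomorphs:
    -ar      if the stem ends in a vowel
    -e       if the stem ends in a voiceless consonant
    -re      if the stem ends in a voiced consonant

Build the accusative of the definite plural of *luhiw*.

luhiwewear

*luhiw*: last vowel = /i/, a front vowel → -e → *luhiwe*.
Since the final sound of the plural form *luhiwe* is /e/ (a vowel), it takes -we, giving *luhiwewe*.
The definite form *luhiwewe* — final sound /e/ (a vowel) → -ar → *luhiwewear*.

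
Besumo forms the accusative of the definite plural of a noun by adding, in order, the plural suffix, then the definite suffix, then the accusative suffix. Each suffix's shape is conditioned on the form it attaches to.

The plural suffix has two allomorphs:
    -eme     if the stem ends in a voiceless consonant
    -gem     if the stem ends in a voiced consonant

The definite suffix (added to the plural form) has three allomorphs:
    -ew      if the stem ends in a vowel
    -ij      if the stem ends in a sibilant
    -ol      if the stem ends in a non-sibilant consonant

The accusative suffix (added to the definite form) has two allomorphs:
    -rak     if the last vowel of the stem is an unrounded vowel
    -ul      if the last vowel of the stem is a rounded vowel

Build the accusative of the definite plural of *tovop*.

Since the final consonant of *tovop* is /p/ (voiceless), it takes -eme, giving *tovopeme*.
The plural form *tovopeme* — final sound /e/ (a vowel) → -ew → *tovopemeew*.
The definite form *tovopemeew*: last vowel = /e/, an unrounded vowel → -rak → *tovopemeewrak*.

tovopemeewrak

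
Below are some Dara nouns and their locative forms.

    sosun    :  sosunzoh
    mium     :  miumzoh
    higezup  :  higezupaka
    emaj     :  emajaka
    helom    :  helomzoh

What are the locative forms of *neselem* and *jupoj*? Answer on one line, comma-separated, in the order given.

neselemzoh, jupojaka

The alternation tracks the final consonant of the stem — -zoh when the stem ends in a nasal (*sosun*, *mium*, *helom*); -aka when the stem ends in a non-nasal consonant (*higezup*, *emaj*).
The final consonant of *neselem* is /m/, which is a nasal, so the suffix is -zoh, giving *neselemzoh*.
*jupoj* — final consonant /j/ (non-nasal) → -aka → *jupojaka*.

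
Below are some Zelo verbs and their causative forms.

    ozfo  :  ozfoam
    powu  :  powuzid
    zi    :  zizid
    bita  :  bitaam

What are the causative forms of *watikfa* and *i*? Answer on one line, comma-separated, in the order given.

The alternation tracks the last vowel of the stem — -zid when the last vowel of the stem is a high vowel (*powu*, *zi*); -am when the last vowel of the stem is a non-high vowel (*ozfo*, *bita*).
Since the last vowel of *watikfa* is /a/ (a non-high vowel), it takes -am, giving *watikfaam*.
*i*: last vowel = /i/, a high vowel → -zid → *izid*.

watikfaam, izid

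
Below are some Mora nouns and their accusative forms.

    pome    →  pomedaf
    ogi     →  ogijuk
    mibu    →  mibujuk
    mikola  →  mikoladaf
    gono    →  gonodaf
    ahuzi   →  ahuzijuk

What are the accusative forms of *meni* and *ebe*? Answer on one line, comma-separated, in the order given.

menijuk, ebedaf

The suffix is conditioned by the last vowel: -juk when the last vowel of the stem is a high vowel (*ogi*, *mibu*, *ahuzi*); -daf when the last vowel of the stem is a non-high vowel (*pome*, *mikola*, *gono*).
Since the last vowel of *meni* is /i/ (a high vowel), it takes -juk, giving *menijuk*.
*ebe* — last vowel /e/ (a non-high vowel) → -daf → *ebedaf*.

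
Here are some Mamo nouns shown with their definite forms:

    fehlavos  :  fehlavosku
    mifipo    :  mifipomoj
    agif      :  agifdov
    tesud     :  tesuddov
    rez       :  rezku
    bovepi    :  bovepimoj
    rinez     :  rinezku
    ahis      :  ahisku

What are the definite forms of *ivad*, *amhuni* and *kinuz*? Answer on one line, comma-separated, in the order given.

The alternation tracks the final sound of the stem — -ku when the stem ends in a sibilant (*fehlavos*, *rez*, *rinez*, *ahis*); -dov when the stem ends in a non-sibilant consonant (*agif*, *tesud*); -moj when the stem ends in a vowel (*mifipo*, *bovepi*).
*ivad* — final sound /d/ (a non-sibilant consonant) → -dov → *ivaddov*.
The final sound of *amhuni* is /i/, which is a vowel, so the suffix is -moj, giving *amhunimoj*.
*kinuz*: final sound = /z/, a sibilant → -ku → *kinuzku*.

ivaddov, amhunimoj, kinuzku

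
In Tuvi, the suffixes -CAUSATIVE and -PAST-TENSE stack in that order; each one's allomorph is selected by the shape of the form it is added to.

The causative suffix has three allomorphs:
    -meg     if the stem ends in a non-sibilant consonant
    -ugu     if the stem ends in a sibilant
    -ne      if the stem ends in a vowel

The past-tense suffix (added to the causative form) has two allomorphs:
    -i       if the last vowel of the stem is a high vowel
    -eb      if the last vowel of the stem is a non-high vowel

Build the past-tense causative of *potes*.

*potes* — final sound /s/ (a sibilant) → -ugu → *potesugu*.
The causative form *potesugu* — last vowel /u/ (a high vowel) → -i → *potesugui*.

potesugui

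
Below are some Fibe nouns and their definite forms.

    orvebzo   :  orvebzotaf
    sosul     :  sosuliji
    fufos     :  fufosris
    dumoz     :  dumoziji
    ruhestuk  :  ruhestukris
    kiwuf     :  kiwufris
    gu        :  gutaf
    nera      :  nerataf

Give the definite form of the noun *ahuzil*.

The pattern is voicing of the final sound: -ris when the stem ends in a voiceless consonant (*fufos*, *ruhestuk*, *kiwuf*); -iji when the stem ends in a voiced consonant (*sosul*, *dumoz*); -taf when the stem ends in a vowel (*orvebzo*, *gu*, *nera*).
*ahuzil*: final sound = /l/, a voiced consonant → -iji → *ahuziliji*.

ahuziliji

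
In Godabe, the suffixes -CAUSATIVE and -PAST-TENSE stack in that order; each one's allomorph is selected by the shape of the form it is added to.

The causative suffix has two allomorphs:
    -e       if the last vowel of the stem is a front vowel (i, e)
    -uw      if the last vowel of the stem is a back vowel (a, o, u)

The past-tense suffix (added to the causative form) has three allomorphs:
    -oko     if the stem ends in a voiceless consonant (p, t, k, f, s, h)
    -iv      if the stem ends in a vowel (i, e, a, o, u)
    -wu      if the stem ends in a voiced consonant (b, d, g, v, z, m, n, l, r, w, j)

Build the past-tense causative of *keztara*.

Since the last vowel of *keztara* is /a/ (a back vowel), it takes -uw, giving *keztarauw*.
Since the final sound of the causative form *keztarauw* is /w/ (a voiced consonant), it takes -wu, giving *keztarauwwu*.

keztarauwwu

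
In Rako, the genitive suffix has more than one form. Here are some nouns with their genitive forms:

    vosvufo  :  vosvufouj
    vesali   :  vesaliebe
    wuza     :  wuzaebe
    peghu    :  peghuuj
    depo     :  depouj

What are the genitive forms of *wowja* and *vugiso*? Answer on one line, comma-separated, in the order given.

Looking at the last vowel of each stem: -uj when the last vowel of the stem is a rounded vowel (*vosvufo*, *peghu*, *depo*); -ebe when the last vowel of the stem is an unrounded vowel (*vesali*, *wuza*).
*wowja*: last vowel = /a/, an unrounded vowel → -ebe → *wowjaebe*.
Since the last vowel of *vugiso* is /o/ (a rounded vowel), it takes -uj, giving *vugisouj*.

wowjaebe, vugisouj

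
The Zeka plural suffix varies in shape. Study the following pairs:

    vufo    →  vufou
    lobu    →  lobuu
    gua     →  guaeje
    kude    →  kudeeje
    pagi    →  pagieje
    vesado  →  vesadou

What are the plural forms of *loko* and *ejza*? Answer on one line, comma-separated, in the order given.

lokou, ejzaeje

The alternation tracks the last vowel of the stem — -u when the last vowel of the stem is a rounded vowel (*vufo*, *lobu*, *vesado*); -eje when the last vowel of the stem is an unrounded vowel (*gua*, *kude*, *pagi*).
The last vowel of *loko* is /o/, which is a rounded vowel, so the suffix is -u, giving *lokou*.
*ejza*: last vowel = /a/, an unrounded vowel → -eje → *ejzaeje*.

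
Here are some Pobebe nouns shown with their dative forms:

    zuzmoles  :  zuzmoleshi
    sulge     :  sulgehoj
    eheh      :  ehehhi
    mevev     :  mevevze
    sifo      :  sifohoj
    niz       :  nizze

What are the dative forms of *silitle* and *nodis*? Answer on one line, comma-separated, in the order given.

Looking at the final sound of each stem: -hi when the stem ends in a voiceless consonant (*zuzmoles*, *eheh*); -ze when the stem ends in a voiced consonant (*mevev*, *niz*); -hoj when the stem ends in a vowel (*sulge*, *sifo*).
Since the final sound of *silitle* is /e/ (a vowel), it takes -hoj, giving *silitlehoj*.
*nodis* — final sound /s/ (a voiceless consonant) → -hi → *nodishi*.

silitlehoj, nodishi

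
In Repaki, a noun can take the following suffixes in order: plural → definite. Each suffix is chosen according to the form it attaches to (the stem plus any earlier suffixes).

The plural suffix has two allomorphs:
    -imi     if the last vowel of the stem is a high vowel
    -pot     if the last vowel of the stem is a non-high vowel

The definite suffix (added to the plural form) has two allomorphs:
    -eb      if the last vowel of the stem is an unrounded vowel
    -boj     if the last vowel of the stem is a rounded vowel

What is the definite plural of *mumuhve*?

mumuhvepotboj

*mumuhve* — last vowel /e/ (a non-high vowel) → -pot → *mumuhvepot*.
The last vowel of the plural form *mumuhvepot* is /o/, which is a rounded vowel, so the definite suffix is -boj, giving *mumuhvepotboj*.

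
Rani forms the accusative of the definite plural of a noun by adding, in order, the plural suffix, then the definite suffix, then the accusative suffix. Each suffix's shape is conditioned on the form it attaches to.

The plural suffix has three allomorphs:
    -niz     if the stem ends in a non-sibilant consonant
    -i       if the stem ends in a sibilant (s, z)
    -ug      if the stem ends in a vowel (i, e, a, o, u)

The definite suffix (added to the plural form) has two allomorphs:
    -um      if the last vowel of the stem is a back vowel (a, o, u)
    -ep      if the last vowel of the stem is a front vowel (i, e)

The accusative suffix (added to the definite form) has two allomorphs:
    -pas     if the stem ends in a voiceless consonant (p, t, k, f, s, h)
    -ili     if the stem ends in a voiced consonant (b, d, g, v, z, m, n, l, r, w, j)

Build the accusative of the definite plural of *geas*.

The final sound of *geas* is /s/, which is a sibilant, so the plural suffix is -i, giving *geasi*.
The plural form *geasi*: last vowel = /i/, a front vowel → -ep → *geasiep*.
The final consonant of the definite form *geasiep* is /p/, which is voiceless, so the accusative suffix is -pas, giving *geasieppas*.

geasieppas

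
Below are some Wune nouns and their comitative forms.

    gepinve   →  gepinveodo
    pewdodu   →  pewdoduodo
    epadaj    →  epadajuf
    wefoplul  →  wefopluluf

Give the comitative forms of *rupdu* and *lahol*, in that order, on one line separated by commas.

rupduodo, laholuf

Looking at the final sound of each stem: -uf when the stem ends in a consonant (*epadaj*, *wefoplul*); -odo when the stem ends in a vowel (*gepinve*, *pewdodu*).
*rupdu*: final sound = /u/, a vowel → -odo → *rupduodo*.
*lahol* — final sound /l/ (a consonant) → -uf → *laholuf*.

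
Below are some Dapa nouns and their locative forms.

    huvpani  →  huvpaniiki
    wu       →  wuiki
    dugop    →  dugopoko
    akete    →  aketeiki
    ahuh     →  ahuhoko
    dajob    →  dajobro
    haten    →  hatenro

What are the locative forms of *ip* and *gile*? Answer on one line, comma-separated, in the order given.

ipoko, gileiki

The alternation tracks the final sound of the stem — -oko when the stem ends in a voiceless consonant (*dugop*, *ahuh*); -ro when the stem ends in a voiced consonant (*dajob*, *haten*); -iki when the stem ends in a vowel (*huvpani*, *wu*, *akete*).
*ip* — final sound /p/ (a voiceless consonant) → -oko → *ipoko*.
Since the final sound of *gile* is /e/ (a vowel), it takes -iki, giving *gileiki*.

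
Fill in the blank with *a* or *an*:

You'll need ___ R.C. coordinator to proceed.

an

The indefinite article is chosen by the initial *sound* of the following word, not its spelling.
The initialism *R.C.* is read letter by letter; the first letter, R, is pronounced /ɑr/, which begins with a vowel sound.
So the article is *an*: You'll need an R.C. coordinator to proceed.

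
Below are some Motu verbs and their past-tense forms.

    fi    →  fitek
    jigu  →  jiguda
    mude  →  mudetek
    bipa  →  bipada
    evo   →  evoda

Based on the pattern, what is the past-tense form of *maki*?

The alternation tracks the last vowel of the stem — -tek when the last vowel of the stem is a front vowel (*fi*, *mude*); -da when the last vowel of the stem is a back vowel (*jigu*, *bipa*, *evo*).
Since the last vowel of *maki* is /i/ (a front vowel), it takes -tek, giving *makitek*.

makitek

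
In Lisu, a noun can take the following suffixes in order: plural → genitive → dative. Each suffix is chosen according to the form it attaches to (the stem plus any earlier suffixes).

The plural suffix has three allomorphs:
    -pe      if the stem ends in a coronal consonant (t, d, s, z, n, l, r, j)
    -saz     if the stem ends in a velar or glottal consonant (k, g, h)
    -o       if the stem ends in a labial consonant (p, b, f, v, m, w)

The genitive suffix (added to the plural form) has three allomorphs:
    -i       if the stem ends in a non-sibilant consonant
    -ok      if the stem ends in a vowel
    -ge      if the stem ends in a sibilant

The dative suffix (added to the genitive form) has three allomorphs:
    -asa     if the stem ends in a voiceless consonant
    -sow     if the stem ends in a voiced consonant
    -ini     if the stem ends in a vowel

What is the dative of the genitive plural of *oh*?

*oh*: final consonant = /h/, velar/glottal → -saz → *ohsaz*.
The final sound of the plural form *ohsaz* is /z/, which is a sibilant, so the genitive suffix is -ge, giving *ohsazge*.
Since the final sound of the genitive form *ohsazge* is /e/ (a vowel), it takes -ini, giving *ohsazgeini*.

ohsazgeini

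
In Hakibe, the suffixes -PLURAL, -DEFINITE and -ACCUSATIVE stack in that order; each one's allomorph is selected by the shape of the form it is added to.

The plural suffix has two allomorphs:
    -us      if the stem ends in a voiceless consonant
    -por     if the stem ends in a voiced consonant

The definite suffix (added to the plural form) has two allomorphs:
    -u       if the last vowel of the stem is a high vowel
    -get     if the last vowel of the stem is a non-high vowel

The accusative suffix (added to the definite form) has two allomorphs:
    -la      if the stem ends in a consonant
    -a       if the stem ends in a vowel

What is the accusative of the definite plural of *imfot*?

imfotusua

*imfot* — final consonant /t/ (voiceless) → -us → *imfotus*.
The last vowel of the plural form *imfotus* is /u/, which is a high vowel, so the definite suffix is -u, giving *imfotusu*.
Since the final sound of the definite form *imfotusu* is /u/ (a vowel), it takes -a, giving *imfotusua*.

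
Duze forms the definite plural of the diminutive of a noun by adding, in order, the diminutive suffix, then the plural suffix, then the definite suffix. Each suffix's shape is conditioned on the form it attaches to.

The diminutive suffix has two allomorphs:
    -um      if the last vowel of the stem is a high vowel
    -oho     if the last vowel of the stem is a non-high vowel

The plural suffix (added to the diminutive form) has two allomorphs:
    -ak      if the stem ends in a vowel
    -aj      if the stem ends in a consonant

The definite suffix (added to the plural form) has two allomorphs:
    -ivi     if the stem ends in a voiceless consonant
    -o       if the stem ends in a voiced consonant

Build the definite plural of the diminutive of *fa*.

faohoakivi

*fa*: last vowel = /a/, a non-high vowel → -oho → *faoho*.
Since the final sound of the diminutive form *faoho* is /o/ (a vowel), it takes -ak, giving *faohoak*.
The plural form *faohoak* — final consonant /k/ (voiceless) → -ivi → *faohoakivi*.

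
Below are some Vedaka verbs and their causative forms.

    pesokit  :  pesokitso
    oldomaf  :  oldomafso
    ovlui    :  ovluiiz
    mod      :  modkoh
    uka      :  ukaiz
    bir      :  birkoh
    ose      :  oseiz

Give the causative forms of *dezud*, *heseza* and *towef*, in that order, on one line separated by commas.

The alternation tracks the final sound of the stem — -so when the stem ends in a voiceless consonant (*pesokit*, *oldomaf*); -koh when the stem ends in a voiced consonant (*mod*, *bir*); -iz when the stem ends in a vowel (*ovlui*, *uka*, *ose*).
*dezud* — final sound /d/ (a voiced consonant) → -koh → *dezudkoh*.
Since the final sound of *heseza* is /a/ (a vowel), it takes -iz, giving *hesezaiz*.
*towef*: final sound = /f/, a voiceless consonant → -so → *towefso*.

dezudkoh, hesezaiz, towefso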